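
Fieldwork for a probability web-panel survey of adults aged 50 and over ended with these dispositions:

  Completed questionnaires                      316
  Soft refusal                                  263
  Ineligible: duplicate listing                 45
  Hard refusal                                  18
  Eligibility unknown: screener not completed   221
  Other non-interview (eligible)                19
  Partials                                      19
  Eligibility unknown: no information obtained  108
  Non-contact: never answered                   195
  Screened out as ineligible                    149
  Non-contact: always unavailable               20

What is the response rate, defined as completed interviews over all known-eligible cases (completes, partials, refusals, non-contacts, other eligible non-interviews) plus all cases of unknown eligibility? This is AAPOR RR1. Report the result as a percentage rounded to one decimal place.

26.8%

Refusals = 18 + 263 = 281
Non-contacts = 195 + 20 = 215
Unknown if eligible = 221 + 108 = 329
Ineligible = 149 + 45 = 194
Numerator = 316
Base = 316 + 19 + 281 + 215 + 19 + 329 = 1179
RR1 = 316 / 1179 = 0.2680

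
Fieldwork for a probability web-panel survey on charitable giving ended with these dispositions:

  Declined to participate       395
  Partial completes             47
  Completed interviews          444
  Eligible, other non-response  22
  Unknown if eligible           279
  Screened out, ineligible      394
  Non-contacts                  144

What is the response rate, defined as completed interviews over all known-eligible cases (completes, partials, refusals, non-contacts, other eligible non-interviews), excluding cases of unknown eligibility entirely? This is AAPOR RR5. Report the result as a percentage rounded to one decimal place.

Num: 444
Base: 444 + 47 + 395 + 144 + 22 = 1052
RR5 = 444 / 1052 = 0.4221

42.2%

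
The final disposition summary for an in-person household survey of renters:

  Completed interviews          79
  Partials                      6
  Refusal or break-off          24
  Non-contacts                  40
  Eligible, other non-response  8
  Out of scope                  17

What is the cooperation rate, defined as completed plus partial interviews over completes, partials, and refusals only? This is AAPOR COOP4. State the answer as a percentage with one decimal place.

78.0%

Top: 79 + 6 = 85
Base: 79 + 6 + 24 = 109
COOP4 = 85 / 109 = 0.7798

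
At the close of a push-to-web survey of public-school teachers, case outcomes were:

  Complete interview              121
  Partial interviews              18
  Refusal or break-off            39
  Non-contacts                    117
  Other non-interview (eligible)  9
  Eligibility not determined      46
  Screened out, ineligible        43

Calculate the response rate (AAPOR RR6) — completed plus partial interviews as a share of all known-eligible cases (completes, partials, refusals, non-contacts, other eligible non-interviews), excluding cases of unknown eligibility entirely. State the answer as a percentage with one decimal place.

Numerator: 121 + 18 = 139
Denom: 121 + 18 + 39 + 117 + 9 = 304
RR6 = 139 / 304 = 0.4572

45.7%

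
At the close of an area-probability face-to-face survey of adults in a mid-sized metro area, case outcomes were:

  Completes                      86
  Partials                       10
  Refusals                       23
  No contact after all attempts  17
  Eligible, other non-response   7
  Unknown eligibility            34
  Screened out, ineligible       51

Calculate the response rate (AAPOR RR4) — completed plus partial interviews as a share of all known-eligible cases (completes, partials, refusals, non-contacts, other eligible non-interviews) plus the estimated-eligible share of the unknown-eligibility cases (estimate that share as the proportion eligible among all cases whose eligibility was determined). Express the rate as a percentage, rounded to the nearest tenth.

57.1%

Numerator: 86 + 10 = 96
Known eligible: 86 + 10 + 23 + 17 + 7 = 143
e = 143 / (143 + 51) = 143 / 194 = 0.7371
Estimated eligible among unknowns: 0.7371 × 34 = 25.06
Denom: 143 + 25.06 = 168.06
RR4 = 96 / 168.06 = 0.5712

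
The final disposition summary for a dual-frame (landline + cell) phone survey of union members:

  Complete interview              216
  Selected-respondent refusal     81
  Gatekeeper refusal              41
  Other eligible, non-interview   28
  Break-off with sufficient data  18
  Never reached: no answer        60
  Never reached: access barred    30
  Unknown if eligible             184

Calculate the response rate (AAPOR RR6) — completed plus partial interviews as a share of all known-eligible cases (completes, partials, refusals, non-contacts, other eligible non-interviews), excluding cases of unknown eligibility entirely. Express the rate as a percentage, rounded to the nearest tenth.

49.4%

Declined to participate = 41 + 81 = 122
Never reached = 60 + 30 = 90
Top → 216 + 18 = 234
Base → 216 + 18 + 122 + 90 + 28 = 474
RR6 = 234 / 474 = 0.4937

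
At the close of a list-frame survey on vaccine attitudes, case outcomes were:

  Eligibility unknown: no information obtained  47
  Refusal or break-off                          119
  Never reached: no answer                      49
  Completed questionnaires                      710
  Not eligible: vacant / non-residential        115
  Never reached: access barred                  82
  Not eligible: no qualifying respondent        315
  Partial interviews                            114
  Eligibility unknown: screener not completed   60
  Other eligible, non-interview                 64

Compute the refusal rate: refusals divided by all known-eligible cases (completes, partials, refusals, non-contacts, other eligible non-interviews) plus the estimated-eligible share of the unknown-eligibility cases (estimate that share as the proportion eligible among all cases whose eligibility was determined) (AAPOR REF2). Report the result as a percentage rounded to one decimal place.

No contact after all attempts = 49 + 82 = 131
Unknown eligibility = 60 + 47 = 107
Out of scope = 315 + 115 = 430
Num → 119
Eligible (known) → 710 + 114 + 119 + 131 + 64 = 1138
e = 1138 / (1138 + 430) = 1138 / 1568 = 0.7258
e × U → 0.7258 × 107 = 77.66
Denom → 1138 + 77.66 = 1215.66
REF2 = 119 / 1215.66 = 0.0979

9.8%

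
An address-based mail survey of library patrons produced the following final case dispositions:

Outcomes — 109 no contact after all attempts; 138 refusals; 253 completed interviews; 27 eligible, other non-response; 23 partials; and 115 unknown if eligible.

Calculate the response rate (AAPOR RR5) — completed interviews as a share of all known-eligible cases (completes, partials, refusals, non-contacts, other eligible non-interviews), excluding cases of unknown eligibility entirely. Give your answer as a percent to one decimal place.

46.0%

Numerator: 253
Denom: 253 + 23 + 138 + 109 + 27 = 550
RR5 = 253 / 550 = 0.4600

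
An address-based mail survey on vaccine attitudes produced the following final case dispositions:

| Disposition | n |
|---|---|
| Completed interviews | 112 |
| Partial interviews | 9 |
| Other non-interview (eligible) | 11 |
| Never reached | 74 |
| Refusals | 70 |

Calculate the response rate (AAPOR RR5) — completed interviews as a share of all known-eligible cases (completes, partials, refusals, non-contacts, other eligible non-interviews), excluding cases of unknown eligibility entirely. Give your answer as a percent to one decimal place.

40.6%

Numerator → 112
Base → 112 + 9 + 70 + 74 + 11 = 276
RR5 = 112 / 276 = 0.4058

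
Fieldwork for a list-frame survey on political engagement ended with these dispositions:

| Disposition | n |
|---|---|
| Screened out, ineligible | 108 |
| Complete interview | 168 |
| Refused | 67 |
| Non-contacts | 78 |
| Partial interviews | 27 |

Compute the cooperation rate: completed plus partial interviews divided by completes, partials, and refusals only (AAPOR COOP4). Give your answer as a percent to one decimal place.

Numerator: 168 + 27 = 195
Base: 168 + 27 + 67 = 262
COOP4 = 195 / 262 = 0.7443

74.4%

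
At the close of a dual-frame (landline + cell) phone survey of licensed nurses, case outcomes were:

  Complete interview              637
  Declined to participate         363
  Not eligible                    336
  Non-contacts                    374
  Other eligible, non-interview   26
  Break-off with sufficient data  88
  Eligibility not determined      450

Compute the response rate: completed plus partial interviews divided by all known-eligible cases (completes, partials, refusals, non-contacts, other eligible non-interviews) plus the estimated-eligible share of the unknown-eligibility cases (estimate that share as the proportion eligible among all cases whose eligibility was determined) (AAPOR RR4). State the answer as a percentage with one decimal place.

Top → 637 + 88 = 725
Known eligible → 637 + 88 + 363 + 374 + 26 = 1488
e = 1488 / (1488 + 336) = 1488 / 1824 = 0.8158
e × U → 0.8158 × 450 = 367.11
Denominator → 1488 + 367.11 = 1855.11
RR4 = 725 / 1855.11 = 0.3908

39.1%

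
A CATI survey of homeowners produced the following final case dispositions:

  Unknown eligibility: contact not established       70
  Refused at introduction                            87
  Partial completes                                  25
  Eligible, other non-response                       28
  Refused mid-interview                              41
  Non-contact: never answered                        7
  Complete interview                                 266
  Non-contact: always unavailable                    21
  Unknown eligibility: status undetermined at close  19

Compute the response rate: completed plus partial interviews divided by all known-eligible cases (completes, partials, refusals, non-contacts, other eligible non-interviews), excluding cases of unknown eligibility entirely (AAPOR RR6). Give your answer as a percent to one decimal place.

Declined to participate = 87 + 41 = 128
No contact after all attempts = 7 + 21 = 28
Eligibility not determined = 70 + 19 = 89
Numerator = 266 + 25 = 291
Denom = 266 + 25 + 128 + 28 + 28 = 475
RR6 = 291 / 475 = 0.6126

61.3%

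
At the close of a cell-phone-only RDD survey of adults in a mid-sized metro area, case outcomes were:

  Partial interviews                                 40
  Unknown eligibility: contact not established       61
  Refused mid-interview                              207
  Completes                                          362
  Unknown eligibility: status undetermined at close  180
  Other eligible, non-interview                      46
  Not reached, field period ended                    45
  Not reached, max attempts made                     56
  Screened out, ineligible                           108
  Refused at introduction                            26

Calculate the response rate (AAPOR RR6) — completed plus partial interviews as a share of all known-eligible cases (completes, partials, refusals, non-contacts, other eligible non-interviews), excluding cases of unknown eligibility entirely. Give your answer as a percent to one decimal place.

Refusal or break-off = 26 + 207 = 233
No contact after all attempts = 45 + 56 = 101
Undetermined eligibility = 61 + 180 = 241
Top → 362 + 40 = 402
Denominator → 362 + 40 + 233 + 101 + 46 = 782
RR6 = 402 / 782 = 0.5141

51.4%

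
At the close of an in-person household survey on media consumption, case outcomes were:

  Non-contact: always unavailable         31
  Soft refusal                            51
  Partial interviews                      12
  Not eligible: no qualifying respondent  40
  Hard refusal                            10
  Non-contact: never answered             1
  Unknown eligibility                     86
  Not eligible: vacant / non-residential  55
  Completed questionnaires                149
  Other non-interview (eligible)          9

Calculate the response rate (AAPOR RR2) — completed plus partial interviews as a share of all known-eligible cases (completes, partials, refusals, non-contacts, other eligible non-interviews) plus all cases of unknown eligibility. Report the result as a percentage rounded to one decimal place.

46.1%

Refusal or break-off = 10 + 51 = 61
No contact after all attempts = 1 + 31 = 32
Not eligible = 40 + 55 = 95
Top: 149 + 12 = 161
Base: 149 + 12 + 61 + 32 + 9 + 86 = 349
RR2 = 161 / 349 = 0.4613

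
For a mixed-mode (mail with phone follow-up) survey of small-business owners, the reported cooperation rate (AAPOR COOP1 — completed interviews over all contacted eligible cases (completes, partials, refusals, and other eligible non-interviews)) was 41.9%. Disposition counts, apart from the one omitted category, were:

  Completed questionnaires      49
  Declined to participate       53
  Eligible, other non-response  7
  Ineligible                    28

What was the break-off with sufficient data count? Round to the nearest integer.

8

COOP1 = 49 / D = 0.419
D = 49 / 0.419 = 116.9
Rest of base = 109
break-off with sufficient data = 116.9 − 109 ≈ 8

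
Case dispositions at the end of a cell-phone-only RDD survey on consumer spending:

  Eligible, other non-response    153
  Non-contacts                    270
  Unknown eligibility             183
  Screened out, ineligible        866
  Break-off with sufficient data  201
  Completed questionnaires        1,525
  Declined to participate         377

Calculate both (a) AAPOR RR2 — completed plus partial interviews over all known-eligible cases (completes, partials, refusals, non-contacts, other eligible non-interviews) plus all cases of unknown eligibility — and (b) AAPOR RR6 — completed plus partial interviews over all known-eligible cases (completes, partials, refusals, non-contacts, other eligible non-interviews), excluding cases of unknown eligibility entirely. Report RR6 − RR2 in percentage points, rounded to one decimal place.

Num: 1525 + 201 = 1726
Denominator: 1525 + 201 + 377 + 270 + 153 + 183 = 2709
RR2 = 1726 / 2709 = 0.6371
Denominator: 1525 + 201 + 377 + 270 + 153 = 2526
RR6 = 1726 / 2526 = 0.6833
Difference = 68.33 − 63.71 = 4.62 percentage points

4.6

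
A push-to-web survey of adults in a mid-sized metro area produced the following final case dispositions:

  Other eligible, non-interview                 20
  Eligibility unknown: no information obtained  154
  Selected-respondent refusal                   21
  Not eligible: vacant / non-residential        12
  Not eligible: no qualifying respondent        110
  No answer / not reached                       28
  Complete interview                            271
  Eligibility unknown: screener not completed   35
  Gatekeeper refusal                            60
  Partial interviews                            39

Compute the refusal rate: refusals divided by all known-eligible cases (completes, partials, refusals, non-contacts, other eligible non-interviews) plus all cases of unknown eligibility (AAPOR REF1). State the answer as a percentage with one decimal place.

Refusal or break-off = 60 + 21 = 81
Unknown eligibility = 35 + 154 = 189
Screened out, ineligible = 110 + 12 = 122
Numerator: 81
Base: 271 + 39 + 81 + 28 + 20 + 189 = 628
REF1 = 81 / 628 = 0.1290

12.9%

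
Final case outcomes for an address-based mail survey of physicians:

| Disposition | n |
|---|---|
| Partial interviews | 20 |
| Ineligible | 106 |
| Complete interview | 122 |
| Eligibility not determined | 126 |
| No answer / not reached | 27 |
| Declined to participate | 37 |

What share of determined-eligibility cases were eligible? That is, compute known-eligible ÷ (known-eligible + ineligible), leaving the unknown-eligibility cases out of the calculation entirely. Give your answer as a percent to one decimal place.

66.0%

Known eligible → 122 + 20 + 37 + 27 = 206
e = 206 / (206 + 106) = 206 / 312 = 0.6603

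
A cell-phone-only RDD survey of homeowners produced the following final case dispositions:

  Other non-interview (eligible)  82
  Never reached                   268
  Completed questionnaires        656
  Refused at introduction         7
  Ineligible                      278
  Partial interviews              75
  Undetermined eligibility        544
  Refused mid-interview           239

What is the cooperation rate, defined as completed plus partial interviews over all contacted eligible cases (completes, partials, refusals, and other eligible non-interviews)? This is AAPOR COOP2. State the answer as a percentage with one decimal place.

69.0%

Refused = 7 + 239 = 246
Top = 656 + 75 = 731
Denominator = 656 + 75 + 246 + 82 = 1059
COOP2 = 731 / 1059 = 0.6903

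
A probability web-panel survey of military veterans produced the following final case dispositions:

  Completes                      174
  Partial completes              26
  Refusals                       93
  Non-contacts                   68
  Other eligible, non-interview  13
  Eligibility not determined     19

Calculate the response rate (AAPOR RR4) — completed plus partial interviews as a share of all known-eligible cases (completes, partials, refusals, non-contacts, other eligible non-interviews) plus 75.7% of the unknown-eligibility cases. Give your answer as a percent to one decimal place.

51.5%

Numerator → 174 + 26 = 200
Eligible (known) → 174 + 26 + 93 + 68 + 13 = 374
Eligible share of unknowns → 0.7570 × 19 = 14.38
Denominator → 374 + 14.38 = 388.38
RR4 = 200 / 388.38 = 0.5150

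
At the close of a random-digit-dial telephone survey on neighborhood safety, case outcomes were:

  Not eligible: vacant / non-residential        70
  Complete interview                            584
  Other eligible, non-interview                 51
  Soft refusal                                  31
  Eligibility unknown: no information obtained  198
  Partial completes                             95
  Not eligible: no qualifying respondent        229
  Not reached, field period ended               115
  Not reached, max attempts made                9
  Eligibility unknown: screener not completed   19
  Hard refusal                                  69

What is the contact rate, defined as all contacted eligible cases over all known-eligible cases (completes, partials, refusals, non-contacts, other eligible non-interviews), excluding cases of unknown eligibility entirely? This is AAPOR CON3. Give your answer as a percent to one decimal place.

Refusals = 69 + 31 = 100
No contact after all attempts = 115 + 9 = 124
Eligibility not determined = 19 + 198 = 217
Screened out, ineligible = 229 + 70 = 299
Numerator → 584 + 95 + 100 + 51 = 830
Denominator → 584 + 95 + 100 + 124 + 51 = 954
CON3 = 830 / 954 = 0.8700

87.0%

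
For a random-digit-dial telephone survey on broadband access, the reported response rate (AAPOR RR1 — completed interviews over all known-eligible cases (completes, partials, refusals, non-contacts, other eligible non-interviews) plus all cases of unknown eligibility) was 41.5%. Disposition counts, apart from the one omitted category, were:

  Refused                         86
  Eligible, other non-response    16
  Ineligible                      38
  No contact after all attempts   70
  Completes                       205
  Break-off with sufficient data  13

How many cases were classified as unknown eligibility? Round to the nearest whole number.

104

RR1 = 205 / D = 0.415
D = 205 / 0.415 = 494.0
Other denominator terms total 390
unknown eligibility = 494.0 − 390 ≈ 104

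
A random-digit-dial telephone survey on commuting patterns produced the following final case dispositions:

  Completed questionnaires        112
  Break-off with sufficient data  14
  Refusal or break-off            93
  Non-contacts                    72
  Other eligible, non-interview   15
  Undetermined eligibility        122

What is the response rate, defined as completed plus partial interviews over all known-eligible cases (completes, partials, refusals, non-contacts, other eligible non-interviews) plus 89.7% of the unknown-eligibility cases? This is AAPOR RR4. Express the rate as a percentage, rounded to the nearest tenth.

Num: 112 + 14 = 126
Known eligible: 112 + 14 + 93 + 72 + 15 = 306
Estimated eligible among unknowns: 0.8970 × 122 = 109.43
Denom: 306 + 109.43 = 415.43
RR4 = 126 / 415.43 = 0.3033

30.3%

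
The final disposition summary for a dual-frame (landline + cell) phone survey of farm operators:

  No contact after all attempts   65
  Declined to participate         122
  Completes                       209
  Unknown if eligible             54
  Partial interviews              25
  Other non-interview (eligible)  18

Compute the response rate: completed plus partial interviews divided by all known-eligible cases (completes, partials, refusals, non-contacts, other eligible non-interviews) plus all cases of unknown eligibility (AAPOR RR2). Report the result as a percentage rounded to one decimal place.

Top → 209 + 25 = 234
Denominator → 209 + 25 + 122 + 65 + 18 + 54 = 493
RR2 = 234 / 493 = 0.4746

47.5%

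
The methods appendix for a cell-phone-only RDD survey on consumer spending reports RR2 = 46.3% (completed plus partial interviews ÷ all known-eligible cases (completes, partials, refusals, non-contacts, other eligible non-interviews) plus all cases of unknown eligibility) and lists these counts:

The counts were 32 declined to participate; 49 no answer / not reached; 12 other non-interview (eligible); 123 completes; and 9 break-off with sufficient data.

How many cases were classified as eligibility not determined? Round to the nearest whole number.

Num = 123 + 9 = 132
RR2 = 132 / D = 0.463
D = 132 / 0.463 = 285.1
Remaining denominator categories sum to 225
eligibility not determined = 285.1 − 225 ≈ 60

60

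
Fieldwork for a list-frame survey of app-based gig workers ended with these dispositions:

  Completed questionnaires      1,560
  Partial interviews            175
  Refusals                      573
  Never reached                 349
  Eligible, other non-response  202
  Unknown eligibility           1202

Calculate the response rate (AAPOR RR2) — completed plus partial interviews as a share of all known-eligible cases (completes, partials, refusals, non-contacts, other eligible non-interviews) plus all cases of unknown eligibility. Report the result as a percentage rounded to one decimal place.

Top → 1560 + 175 = 1735
Denominator → 1560 + 175 + 573 + 349 + 202 + 1202 = 4061
RR2 = 1735 / 4061 = 0.4272

42.7%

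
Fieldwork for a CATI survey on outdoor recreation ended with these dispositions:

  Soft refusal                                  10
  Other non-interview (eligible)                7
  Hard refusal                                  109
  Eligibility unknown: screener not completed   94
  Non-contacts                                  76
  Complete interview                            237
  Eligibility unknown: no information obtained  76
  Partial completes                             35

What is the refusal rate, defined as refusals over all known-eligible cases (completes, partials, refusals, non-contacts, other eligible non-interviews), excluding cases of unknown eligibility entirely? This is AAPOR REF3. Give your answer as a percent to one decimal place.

Refused = 109 + 10 = 119
Eligibility not determined = 94 + 76 = 170
Numerator → 119
Base → 237 + 35 + 119 + 76 + 7 = 474
REF3 = 119 / 474 = 0.2511

25.1%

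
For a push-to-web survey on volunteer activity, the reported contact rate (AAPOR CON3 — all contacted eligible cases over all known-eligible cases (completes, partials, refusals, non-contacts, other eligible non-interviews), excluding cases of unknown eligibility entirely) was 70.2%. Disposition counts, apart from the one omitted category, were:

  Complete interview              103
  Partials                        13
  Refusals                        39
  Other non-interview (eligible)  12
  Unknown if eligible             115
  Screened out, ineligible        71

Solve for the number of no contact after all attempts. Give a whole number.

71

Numerator = 103 + 13 + 39 + 12 = 167
CON3 = 167 / D = 0.702
D = 167 / 0.702 = 237.9
Other denominator terms total 167
no contact after all attempts = 237.9 − 167 ≈ 71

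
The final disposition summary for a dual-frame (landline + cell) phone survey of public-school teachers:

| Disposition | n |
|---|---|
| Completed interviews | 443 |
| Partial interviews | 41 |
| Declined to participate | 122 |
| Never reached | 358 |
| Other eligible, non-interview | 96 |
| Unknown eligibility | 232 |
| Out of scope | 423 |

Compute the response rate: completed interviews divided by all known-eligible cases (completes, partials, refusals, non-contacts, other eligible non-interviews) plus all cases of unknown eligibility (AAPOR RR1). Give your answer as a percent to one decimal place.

34.3%

Num: 443
Denominator: 443 + 41 + 122 + 358 + 96 + 232 = 1292
RR1 = 443 / 1292 = 0.3429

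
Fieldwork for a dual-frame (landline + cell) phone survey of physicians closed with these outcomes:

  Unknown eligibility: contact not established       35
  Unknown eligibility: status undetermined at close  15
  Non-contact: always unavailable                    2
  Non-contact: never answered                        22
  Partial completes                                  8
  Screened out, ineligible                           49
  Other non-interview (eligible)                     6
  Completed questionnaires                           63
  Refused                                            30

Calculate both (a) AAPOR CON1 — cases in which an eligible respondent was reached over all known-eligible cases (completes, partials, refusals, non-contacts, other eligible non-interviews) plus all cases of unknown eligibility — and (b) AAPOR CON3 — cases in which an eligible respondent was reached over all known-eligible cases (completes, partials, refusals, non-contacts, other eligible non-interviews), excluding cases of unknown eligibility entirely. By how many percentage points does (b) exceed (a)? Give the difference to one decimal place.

22.6

No answer / not reached = 22 + 2 = 24
Unknown if eligible = 35 + 15 = 50
Num: 63 + 8 + 30 + 6 = 107
Base: 63 + 8 + 30 + 24 + 6 + 50 = 181
CON1 = 107 / 181 = 0.5912
Base: 63 + 8 + 30 + 24 + 6 = 131
CON3 = 107 / 131 = 0.8168
Difference = 81.68 − 59.12 = 22.56 percentage points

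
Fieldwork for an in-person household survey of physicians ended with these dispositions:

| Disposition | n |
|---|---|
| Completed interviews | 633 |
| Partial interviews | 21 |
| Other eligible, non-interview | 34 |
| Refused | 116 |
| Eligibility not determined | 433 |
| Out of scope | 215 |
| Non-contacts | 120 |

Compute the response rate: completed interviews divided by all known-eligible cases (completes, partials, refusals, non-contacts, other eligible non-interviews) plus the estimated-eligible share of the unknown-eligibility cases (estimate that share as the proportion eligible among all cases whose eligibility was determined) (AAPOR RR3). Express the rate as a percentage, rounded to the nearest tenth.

Num: 633
Known eligible: 633 + 21 + 116 + 120 + 34 = 924
e = 924 / (924 + 215) = 924 / 1139 = 0.8112
Estimated eligible among unknowns: 0.8112 × 433 = 351.25
Denom: 924 + 351.25 = 1275.25
RR3 = 633 / 1275.25 = 0.4964

49.6%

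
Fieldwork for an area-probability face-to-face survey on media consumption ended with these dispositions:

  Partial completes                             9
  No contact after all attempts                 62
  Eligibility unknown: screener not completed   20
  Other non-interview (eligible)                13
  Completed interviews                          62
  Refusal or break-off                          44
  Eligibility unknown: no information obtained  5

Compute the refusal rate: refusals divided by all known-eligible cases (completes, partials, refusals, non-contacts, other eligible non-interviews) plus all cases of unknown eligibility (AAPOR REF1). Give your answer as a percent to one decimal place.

Eligibility not determined = 20 + 5 = 25
Numerator → 44
Denominator → 62 + 9 + 44 + 62 + 13 + 25 = 215
REF1 = 44 / 215 = 0.2047

20.5%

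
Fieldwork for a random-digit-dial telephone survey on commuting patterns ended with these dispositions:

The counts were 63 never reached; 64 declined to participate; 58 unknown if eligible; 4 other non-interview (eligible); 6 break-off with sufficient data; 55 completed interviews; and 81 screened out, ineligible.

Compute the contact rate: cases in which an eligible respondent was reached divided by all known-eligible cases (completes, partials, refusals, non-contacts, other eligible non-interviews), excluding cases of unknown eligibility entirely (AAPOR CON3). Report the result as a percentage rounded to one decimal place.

67.2%

Numerator = 55 + 6 + 64 + 4 = 129
Base = 55 + 6 + 64 + 63 + 4 = 192
CON3 = 129 / 192 = 0.6719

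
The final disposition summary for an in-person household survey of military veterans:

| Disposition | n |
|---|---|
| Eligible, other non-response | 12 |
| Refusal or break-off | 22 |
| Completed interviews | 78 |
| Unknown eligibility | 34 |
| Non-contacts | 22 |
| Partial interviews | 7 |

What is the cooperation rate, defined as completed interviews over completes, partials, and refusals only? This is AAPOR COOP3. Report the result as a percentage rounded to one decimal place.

72.9%

Numerator → 78
Base → 78 + 7 + 22 = 107
COOP3 = 78 / 107 = 0.7290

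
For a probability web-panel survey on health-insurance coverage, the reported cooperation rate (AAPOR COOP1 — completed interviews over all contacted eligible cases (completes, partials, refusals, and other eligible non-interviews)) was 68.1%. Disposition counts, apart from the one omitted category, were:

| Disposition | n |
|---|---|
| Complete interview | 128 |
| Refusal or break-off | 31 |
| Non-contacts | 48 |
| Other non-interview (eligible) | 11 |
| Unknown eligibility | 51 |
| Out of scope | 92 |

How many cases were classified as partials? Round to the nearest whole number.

COOP1 = 128 / D = 0.681
D = 128 / 0.681 = 188.0
Other denominator terms total 170
partials = 188.0 − 170 ≈ 18

18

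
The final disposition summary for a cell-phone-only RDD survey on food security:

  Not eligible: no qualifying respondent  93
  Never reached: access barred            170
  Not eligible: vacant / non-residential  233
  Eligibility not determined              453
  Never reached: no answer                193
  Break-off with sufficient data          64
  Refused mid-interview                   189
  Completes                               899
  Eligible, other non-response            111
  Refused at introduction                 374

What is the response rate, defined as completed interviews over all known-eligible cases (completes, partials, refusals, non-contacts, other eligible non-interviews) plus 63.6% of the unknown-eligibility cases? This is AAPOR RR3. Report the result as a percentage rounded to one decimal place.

39.3%

Refusals = 374 + 189 = 563
Non-contacts = 193 + 170 = 363
Screened out, ineligible = 93 + 233 = 326
Num → 899
Determined eligible → 899 + 64 + 563 + 363 + 111 = 2000
e × U → 0.6360 × 453 = 288.11
Base → 2000 + 288.11 = 2288.11
RR3 = 899 / 2288.11 = 0.3929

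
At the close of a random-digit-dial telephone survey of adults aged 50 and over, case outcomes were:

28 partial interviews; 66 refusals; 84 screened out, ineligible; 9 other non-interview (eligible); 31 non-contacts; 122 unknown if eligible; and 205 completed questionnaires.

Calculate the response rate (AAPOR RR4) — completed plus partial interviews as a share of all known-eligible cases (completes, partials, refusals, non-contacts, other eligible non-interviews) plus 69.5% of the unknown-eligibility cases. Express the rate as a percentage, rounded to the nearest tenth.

Top: 205 + 28 = 233
Known eligible: 205 + 28 + 66 + 31 + 9 = 339
Eligible share of unknowns: 0.6950 × 122 = 84.79
Denom: 339 + 84.79 = 423.79
RR4 = 233 / 423.79 = 0.5498

55.0%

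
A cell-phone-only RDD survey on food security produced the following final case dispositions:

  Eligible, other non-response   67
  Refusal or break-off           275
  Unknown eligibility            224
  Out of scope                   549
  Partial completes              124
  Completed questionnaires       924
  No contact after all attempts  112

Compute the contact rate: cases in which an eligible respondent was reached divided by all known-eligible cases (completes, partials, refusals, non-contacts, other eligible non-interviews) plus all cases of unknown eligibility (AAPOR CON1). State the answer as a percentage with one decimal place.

Num = 924 + 124 + 275 + 67 = 1390
Denom = 924 + 124 + 275 + 112 + 67 + 224 = 1726
CON1 = 1390 / 1726 = 0.8053

80.5%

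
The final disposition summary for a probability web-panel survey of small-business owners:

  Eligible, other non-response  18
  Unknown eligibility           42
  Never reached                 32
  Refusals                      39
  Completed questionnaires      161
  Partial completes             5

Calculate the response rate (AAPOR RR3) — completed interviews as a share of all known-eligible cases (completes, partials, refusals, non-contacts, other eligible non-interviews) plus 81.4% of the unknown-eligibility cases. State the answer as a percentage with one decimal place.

Numerator → 161
Determined eligible → 161 + 5 + 39 + 32 + 18 = 255
Eligible share of unknowns → 0.8140 × 42 = 34.19
Base → 255 + 34.19 = 289.19
RR3 = 161 / 289.19 = 0.5567

55.7%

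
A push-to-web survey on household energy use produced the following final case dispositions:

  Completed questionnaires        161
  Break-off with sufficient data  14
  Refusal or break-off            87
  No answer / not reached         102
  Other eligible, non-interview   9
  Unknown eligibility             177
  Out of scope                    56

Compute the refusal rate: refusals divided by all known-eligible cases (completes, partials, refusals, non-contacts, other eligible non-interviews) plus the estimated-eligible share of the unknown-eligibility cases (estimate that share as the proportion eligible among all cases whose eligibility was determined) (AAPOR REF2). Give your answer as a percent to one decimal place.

16.5%

Numerator = 87
Known eligible = 161 + 14 + 87 + 102 + 9 = 373
e = 373 / (373 + 56) = 373 / 429 = 0.8695
Eligible share of unknowns = 0.8695 × 177 = 153.90
Denom = 373 + 153.90 = 526.90
REF2 = 87 / 526.90 = 0.1651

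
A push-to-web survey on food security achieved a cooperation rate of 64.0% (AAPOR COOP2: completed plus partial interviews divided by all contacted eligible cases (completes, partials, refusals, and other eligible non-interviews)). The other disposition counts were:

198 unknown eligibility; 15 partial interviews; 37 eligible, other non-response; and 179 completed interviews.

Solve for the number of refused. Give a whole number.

72

Num = 179 + 15 = 194
COOP2 = 194 / D = 0.640
D = 194 / 0.640 = 303.1
Other denominator terms total 231
refused = 303.1 − 231 ≈ 72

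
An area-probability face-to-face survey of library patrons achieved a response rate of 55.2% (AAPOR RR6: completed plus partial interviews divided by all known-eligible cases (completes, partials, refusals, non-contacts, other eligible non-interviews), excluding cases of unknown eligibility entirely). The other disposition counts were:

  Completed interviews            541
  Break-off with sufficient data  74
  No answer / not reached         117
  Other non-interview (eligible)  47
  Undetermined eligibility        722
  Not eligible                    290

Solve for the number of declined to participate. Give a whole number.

335

Num → 541 + 74 = 615
RR6 = 615 / D = 0.552
D = 615 / 0.552 = 1114.1
Remaining denominator categories sum to 779
declined to participate = 1114.1 − 779 ≈ 335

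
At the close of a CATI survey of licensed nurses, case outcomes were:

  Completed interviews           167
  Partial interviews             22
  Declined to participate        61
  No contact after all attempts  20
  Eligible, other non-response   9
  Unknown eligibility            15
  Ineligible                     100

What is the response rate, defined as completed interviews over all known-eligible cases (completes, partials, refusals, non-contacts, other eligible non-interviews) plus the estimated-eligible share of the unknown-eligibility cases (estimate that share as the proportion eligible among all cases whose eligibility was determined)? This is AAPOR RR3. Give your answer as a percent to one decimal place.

57.6%

Num → 167
Known eligible → 167 + 22 + 61 + 20 + 9 = 279
e = 279 / (279 + 100) = 279 / 379 = 0.7361
Estimated eligible among unknowns → 0.7361 × 15 = 11.04
Denom → 279 + 11.04 = 290.04
RR3 = 167 / 290.04 = 0.5758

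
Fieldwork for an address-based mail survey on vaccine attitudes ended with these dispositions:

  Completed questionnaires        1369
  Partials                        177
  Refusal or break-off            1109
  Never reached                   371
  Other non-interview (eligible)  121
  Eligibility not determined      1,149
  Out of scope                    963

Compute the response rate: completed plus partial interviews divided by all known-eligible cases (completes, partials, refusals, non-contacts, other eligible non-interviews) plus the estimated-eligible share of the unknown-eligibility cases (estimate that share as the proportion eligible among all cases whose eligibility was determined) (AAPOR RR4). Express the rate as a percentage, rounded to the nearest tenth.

38.4%

Num = 1369 + 177 = 1546
Eligible (known) = 1369 + 177 + 1109 + 371 + 121 = 3147
e = 3147 / (3147 + 963) = 3147 / 4110 = 0.7657
Eligible share of unknowns = 0.7657 × 1149 = 879.79
Denominator = 3147 + 879.79 = 4026.79
RR4 = 1546 / 4026.79 = 0.3839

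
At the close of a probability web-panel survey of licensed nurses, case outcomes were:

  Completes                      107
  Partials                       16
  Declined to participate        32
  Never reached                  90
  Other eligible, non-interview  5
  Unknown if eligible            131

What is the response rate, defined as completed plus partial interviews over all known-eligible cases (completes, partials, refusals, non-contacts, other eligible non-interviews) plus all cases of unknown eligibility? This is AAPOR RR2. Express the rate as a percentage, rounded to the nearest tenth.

32.3%

Num = 107 + 16 = 123
Denominator = 107 + 16 + 32 + 90 + 5 + 131 = 381
RR2 = 123 / 381 = 0.3228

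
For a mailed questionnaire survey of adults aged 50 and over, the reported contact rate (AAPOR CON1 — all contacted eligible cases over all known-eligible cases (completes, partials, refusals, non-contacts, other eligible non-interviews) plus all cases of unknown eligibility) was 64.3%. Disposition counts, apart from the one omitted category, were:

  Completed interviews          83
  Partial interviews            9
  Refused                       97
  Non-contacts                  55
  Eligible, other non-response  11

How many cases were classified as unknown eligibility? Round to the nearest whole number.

Num → 83 + 9 + 97 + 11 = 200
CON1 = 200 / D = 0.643
D = 200 / 0.643 = 311.0
Other denominator terms total 255
unknown eligibility = 311.0 − 255 ≈ 56

56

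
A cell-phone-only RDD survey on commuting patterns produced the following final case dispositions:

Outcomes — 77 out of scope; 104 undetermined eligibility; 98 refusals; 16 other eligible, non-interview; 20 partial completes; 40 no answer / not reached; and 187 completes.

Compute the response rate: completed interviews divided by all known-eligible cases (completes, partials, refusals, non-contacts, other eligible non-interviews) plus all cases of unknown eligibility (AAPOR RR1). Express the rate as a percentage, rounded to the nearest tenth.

Num = 187
Denom = 187 + 20 + 98 + 40 + 16 + 104 = 465
RR1 = 187 / 465 = 0.4022

40.2%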